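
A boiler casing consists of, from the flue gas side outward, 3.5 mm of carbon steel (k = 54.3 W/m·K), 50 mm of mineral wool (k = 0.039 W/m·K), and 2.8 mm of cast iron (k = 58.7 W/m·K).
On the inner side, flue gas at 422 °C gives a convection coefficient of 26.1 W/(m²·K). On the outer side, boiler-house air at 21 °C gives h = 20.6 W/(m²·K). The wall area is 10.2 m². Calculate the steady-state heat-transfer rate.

Q ≈ 2990 W

Thermal resistances in series:
R_inner film = 1/(h_i·A) = 1/(26.1×10.2) = 0.003756 K/W
R_carbon steel = L/(kA) = 0.0035/(54.3×10.2) = 6.319×10^-6 K/W
R_mineral wool = L/(kA) = 0.05/(0.039×10.2) = 0.1257 K/W
R_cast iron = L/(kA) = 0.0028/(58.7×10.2) = 4.676×10^-6 K/W
R_outer film = 1/(h_o·A) = 1/(20.6×10.2) = 0.004759 K/W
R_total = 0.1342 K/W
Q = ΔT / R_total = 401 / 0.1342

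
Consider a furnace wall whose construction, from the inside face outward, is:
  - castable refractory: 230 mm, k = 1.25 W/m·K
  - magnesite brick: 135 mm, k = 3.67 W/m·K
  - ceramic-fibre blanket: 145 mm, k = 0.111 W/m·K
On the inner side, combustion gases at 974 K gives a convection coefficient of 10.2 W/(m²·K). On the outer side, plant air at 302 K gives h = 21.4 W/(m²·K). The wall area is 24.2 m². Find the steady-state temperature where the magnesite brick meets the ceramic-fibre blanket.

T ≈ 846 K

Thermal resistances in series:
R_inner film = 1/(h_i·A) = 1/(10.2×24.2) = 0.004051 K/W
R_castable refractory = L/(kA) = 0.23/(1.25×24.2) = 0.007603 K/W
R_magnesite brick = L/(kA) = 0.135/(3.67×24.2) = 0.00152 K/W
R_ceramic-fibre blanket = L/(kA) = 0.145/(0.111×24.2) = 0.05398 K/W
R_outer film = 1/(h_o·A) = 1/(21.4×24.2) = 0.001931 K/W
R_total = 0.06909 K/W;  Q = ΔT/R_total = 672/0.06909 = 9727 W
T_interface = T_inner − Q·ΣR(inner→interface) = 974 − 9730×0.01317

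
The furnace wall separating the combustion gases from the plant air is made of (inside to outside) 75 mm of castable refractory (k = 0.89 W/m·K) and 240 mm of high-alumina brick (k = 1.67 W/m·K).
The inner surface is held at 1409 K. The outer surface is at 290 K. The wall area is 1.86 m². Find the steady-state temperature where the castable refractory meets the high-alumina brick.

T ≈ 995 K

Using the resistance-network approach (series):
R_castable refractory = L/(kA) = 0.075/(0.89×1.86) = 0.04531 K/W
R_high-alumina brick = L/(kA) = 0.24/(1.67×1.86) = 0.07726 K/W
R_total = 0.1226 K/W;  Q = ΔT/R_total = 1119/0.1226 = 9129 W
T_interface = T_inner − Q·ΣR(inner→interface) = 1409 − 9130×0.04531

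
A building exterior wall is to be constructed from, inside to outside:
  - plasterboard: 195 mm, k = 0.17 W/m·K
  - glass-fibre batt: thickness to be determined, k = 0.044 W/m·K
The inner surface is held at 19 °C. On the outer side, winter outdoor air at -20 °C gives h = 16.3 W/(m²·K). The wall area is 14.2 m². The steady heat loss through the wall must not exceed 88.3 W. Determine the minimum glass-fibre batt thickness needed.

Treating each layer as a thermal resistance in series:
R_plasterboard = L/(kA) = 0.195/(0.17×14.2) = 0.08078 K/W
R_outer film = 1/(h_o·A) = 1/(16.3×14.2) = 0.00432 K/W
Sum of the known resistances R_other = 0.0851 K/W
Required total resistance R_tot = ΔT/Q_allow = 39/88.3 = 0.4417 K/W
R_glass-fibre batt = R_tot − R_other = 0.3566 K/W
L = R·k·A = 0.3566×0.044×14.2

L ≈ 223 mm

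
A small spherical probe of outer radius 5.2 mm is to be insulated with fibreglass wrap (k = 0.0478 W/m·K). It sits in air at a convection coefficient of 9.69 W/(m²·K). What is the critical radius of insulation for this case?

For a sphere r_cr = 2k/h = 2×0.0478/9.69
r_cr = 9.87 mm; since the bare radius (5.2 mm) is below r_cr, adding a thin layer of insulation will *increase* heat loss.

r_cr ≈ 9.87 mm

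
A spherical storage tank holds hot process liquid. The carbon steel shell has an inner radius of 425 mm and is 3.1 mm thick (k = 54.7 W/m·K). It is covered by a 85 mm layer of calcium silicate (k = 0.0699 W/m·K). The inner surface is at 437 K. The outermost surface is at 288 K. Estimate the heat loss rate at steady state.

For a spherical shell R = (1/r₁ − 1/r₂)/(4πk); film R = 1/(h·4πr²). In series:
R_carbon steel shell = (1/0.425 − 1/0.4281)/(4π×54.7) = 2.479×10^-5 K/W
R_calcium silicate = (1/0.4281 − 1/0.5131)/(4π×0.0699) = 0.4405 K/W
R_total = 0.4406 K/W
Q = ΔT/R_total = 149/0.4406

Q ≈ 338 W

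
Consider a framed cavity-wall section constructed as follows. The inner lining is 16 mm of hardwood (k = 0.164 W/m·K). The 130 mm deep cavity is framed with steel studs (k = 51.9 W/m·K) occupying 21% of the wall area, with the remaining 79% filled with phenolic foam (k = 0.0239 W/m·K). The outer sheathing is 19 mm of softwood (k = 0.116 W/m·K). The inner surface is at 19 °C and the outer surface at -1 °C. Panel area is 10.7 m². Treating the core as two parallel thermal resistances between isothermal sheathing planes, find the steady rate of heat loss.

Q ≈ 783 W

Sheathing layers in series; stud and cavity paths in parallel between them.
R_inner = 0.016/(0.164×10.7) = 0.009118 K/W
R_stud  = 0.13/(51.9×0.21×10.7) = 0.001115 K/W
R_cav   = 0.13/(0.0239×0.79×10.7) = 0.6435 K/W
1/R_core = 1/R_stud + 1/R_cav → R_core = 0.001113 K/W
R_outer = 0.019/(0.116×10.7) = 0.01531 K/W
R_total = 0.02554 K/W
Q = ΔT/R_total = 20/0.02554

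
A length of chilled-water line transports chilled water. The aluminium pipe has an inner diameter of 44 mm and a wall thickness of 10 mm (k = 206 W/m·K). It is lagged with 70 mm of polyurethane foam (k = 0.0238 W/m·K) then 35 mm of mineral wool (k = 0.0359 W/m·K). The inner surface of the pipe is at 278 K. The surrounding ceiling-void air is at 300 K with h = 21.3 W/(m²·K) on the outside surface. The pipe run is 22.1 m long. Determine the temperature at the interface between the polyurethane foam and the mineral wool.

T ≈ 297 K

Radial resistances (cylindrical: R_cond = ln(r_o/r_i)/(2πkL), R_conv = 1/(h·2πrL)):
R_aluminium pipe wall = ln(32/22)/(2π×206×22.1) = 1.31×10^-5 K/W
R_polyurethane foam = ln(102/32)/(2π×0.0238×22.1) = 0.3508 K/W
R_mineral wool = ln(137/102)/(2π×0.0359×22.1) = 0.05918 K/W
R_outer film = 1/(h_o·2πr_oL) = 1/(21.3×2π×0.137×22.1) = 0.002468 K/W
R_total = 0.4124 K/W
Q = ΔT/R_total = 22/0.4124
Q = 53.3 W
T_interface = T_inner + Q·ΣR(inner→interface) = 278 + 53.3×0.3508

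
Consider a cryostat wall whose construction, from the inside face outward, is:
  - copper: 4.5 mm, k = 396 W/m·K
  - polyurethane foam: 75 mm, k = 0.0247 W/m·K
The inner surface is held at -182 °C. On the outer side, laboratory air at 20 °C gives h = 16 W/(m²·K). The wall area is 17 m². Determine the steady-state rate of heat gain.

Thermal resistances in series:
R_copper = L/(kA) = 0.0045/(396×17) = 6.684×10^-7 K/W
R_polyurethane foam = L/(kA) = 0.075/(0.0247×17) = 0.1786 K/W
R_outer film = 1/(h_o·A) = 1/(16×17) = 0.003676 K/W
R_total = 0.1823 K/W
Q = ΔT / R_total = 202 / 0.1823

Q ≈ 1110 W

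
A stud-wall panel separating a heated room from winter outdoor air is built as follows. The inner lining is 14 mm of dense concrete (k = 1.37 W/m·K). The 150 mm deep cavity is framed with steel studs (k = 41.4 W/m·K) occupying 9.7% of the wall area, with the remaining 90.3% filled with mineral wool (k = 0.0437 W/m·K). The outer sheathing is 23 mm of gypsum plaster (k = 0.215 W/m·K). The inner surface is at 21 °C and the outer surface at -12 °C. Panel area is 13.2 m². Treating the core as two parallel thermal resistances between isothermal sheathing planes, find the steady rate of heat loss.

Sheathing layers in series; stud and cavity paths in parallel between them.
R_inner = 0.014/(1.37×13.2) = 7.742×10^-4 K/W
R_stud  = 0.15/(41.4×0.097×13.2) = 0.00283 K/W
R_cav   = 0.15/(0.0437×0.903×13.2) = 0.288 K/W
1/R_core = 1/R_stud + 1/R_cav → R_core = 0.002802 K/W
R_outer = 0.023/(0.215×13.2) = 0.008104 K/W
R_total = 0.01168 K/W
Q = ΔT/R_total = 33/0.01168

Q ≈ 2830 W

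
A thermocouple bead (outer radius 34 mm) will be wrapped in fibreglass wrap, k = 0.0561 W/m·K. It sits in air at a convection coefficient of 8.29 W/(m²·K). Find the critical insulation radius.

r_cr ≈ 13.5 mm

For a sphere r_cr = 2k/h = 2×0.0561/8.29
r_cr = 13.5 mm; since the bare radius (34 mm) is above r_cr, any added insulation will reduce heat loss.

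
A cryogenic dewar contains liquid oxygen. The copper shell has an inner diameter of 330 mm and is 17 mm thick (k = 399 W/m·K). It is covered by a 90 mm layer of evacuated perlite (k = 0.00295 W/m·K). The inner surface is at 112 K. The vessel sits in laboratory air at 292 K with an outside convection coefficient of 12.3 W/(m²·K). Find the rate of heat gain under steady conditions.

Radial (spherical) resistances in series:
R_copper shell = (1/0.165 − 1/0.182)/(4π×399) = 1.129×10^-4 K/W
R_evacuated perlite = (1/0.182 − 1/0.272)/(4π×0.00295) = 49.04 K/W
R_outer film = 1/(h·4πr_o²) = 1/(12.3×4π×0.272²) = 0.08745 K/W
R_total = 49.13 K/W
Q = ΔT/R_total = 180/49.13

Q ≈ 3.66 W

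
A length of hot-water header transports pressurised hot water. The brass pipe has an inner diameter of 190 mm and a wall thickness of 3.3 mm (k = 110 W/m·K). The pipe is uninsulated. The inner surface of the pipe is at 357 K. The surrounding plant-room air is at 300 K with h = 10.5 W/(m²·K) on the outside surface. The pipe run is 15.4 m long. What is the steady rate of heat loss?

Q ≈ 5690 W

For a radial system each layer contributes R = ln(r_out/r_in)/(2πkL); films add R = 1/(hA).
R_brass pipe wall = ln(98.3/95)/(2π×110×15.4) = 3.208×10^-6 K/W
R_outer film = 1/(h_o·2πr_oL) = 1/(10.5×2π×0.0983×15.4) = 0.01001 K/W
R_total = 0.01002 K/W
Q = ΔT/R_total = 57/0.01002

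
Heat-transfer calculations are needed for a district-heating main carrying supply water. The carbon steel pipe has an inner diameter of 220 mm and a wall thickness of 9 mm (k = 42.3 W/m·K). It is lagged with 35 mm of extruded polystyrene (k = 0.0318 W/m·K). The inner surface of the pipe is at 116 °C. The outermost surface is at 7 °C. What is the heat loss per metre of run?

q′ ≈ 84.5 W/m

Treating each annulus and film as a series resistance:
R_carbon steel pipe wall = ln(119/110)/(2π×42.3×1) = 2.959×10^-4 K/W
R_extruded polystyrene = ln(154/119)/(2π×0.0318×1) = 1.29 K/W
R_total = 1.291 K/W
Q = ΔT/R_total = 109/1.291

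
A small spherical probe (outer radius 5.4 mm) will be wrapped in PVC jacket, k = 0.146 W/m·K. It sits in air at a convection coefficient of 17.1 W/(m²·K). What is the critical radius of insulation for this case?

r_cr ≈ 17.1 mm

For a sphere r_cr = 2k/h = 2×0.146/17.1
r_cr = 17.1 mm; since the bare radius (5.4 mm) is below r_cr, adding a thin layer of insulation will *increase* heat loss.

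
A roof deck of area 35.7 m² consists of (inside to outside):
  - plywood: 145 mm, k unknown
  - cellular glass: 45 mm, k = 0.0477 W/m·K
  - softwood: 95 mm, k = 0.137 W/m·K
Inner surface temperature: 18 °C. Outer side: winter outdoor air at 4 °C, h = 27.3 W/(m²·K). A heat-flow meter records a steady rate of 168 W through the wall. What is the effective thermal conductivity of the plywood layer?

k ≈ 0.111 W/(m·K)

Thermal resistances in series:
R_cellular glass = L/(kA) = 0.045/(0.0477×35.7) = 0.02643 K/W
R_softwood = L/(kA) = 0.095/(0.137×35.7) = 0.01942 K/W
R_outer film = 1/(h_o·A) = 1/(27.3×35.7) = 0.001026 K/W
Sum of known resistances R_other = 0.04688 K/W
Total R = ΔT/Q = 14/168 = 0.08333 K/W
R_plywood = R_total − R_other = 0.03646 K/W
k = L/(R·A) = 0.145/(0.03646×35.7)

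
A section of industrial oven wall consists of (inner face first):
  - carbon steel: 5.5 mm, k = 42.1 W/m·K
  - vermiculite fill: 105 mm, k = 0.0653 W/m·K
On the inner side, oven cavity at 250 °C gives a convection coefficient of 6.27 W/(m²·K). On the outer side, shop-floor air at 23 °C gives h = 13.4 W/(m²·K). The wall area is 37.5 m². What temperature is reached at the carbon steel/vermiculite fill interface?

T ≈ 230 °C

Using the resistance-network approach (series):
R_inner film = 1/(h_i·A) = 1/(6.27×37.5) = 0.004253 K/W
R_carbon steel = L/(kA) = 0.0055/(42.1×37.5) = 3.484×10^-6 K/W
R_vermiculite fill = L/(kA) = 0.105/(0.0653×37.5) = 0.04288 K/W
R_outer film = 1/(h_o·A) = 1/(13.4×37.5) = 0.00199 K/W
R_total = 0.04913 K/W;  Q = ΔT/R_total = 227/0.04913 = 4621 W
T_interface = T_inner − Q·ΣR(inner→interface) = 250 − 4620×0.004257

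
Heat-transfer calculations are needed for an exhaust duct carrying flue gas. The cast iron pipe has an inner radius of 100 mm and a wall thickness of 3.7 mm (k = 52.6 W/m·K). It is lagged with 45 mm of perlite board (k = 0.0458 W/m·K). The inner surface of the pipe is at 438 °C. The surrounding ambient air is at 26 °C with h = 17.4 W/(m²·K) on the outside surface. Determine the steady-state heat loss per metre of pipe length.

Cylindrical conduction, so R = ln(r₂/r₁)/(2πkL) per layer, in series:
R_cast iron pipe wall = ln(103.7/100)/(2π×52.6×1) = 1.099×10^-4 K/W
R_perlite board = ln(148.7/103.7)/(2π×0.0458×1) = 1.252 K/W
R_outer film = 1/(h_o·2πr_oL) = 1/(17.4×2π×0.1487×1) = 0.06151 K/W
R_total = 1.314 K/W
Q = ΔT/R_total = 412/1.314

q′ ≈ 314 W/m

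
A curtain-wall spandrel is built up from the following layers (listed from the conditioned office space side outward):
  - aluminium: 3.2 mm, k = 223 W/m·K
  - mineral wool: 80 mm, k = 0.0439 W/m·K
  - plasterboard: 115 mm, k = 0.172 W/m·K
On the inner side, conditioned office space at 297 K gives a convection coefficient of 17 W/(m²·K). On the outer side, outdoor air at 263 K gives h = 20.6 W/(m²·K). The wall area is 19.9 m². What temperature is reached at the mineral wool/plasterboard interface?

Model the wall as resistances in series:
R_inner film = 1/(h_i·A) = 1/(17×19.9) = 0.002956 K/W
R_aluminium = L/(kA) = 0.0032/(223×19.9) = 7.211×10^-7 K/W
R_mineral wool = L/(kA) = 0.08/(0.0439×19.9) = 0.09157 K/W
R_plasterboard = L/(kA) = 0.115/(0.172×19.9) = 0.0336 K/W
R_outer film = 1/(h_o·A) = 1/(20.6×19.9) = 0.002439 K/W
R_total = 0.1306 K/W;  Q = ΔT/R_total = 34/0.1306 = 260.4 W
T_interface = T_inner − Q·ΣR(inner→interface) = 297 − 260×0.09453

T ≈ 272 K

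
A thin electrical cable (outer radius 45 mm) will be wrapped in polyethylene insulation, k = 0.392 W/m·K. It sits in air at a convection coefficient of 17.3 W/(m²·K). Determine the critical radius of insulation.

r_cr ≈ 22.7 mm

For a cylinder r_cr = k/h = 0.392/17.3
r_cr = 22.7 mm; since the bare radius (45 mm) is above r_cr, any added insulation will reduce heat loss.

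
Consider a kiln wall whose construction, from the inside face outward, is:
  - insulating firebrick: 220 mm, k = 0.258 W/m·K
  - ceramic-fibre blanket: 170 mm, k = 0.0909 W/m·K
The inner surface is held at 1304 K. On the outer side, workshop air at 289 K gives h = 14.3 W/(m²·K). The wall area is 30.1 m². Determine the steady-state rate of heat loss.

Q ≈ 10900 W

Series thermal resistances:
R_insulating firebrick = L/(kA) = 0.22/(0.258×30.1) = 0.02833 K/W
R_ceramic-fibre blanket = L/(kA) = 0.17/(0.0909×30.1) = 0.06213 K/W
R_outer film = 1/(h_o·A) = 1/(14.3×30.1) = 0.002323 K/W
R_total = 0.09279 K/W
Q = ΔT / R_total = 1015 / 0.09279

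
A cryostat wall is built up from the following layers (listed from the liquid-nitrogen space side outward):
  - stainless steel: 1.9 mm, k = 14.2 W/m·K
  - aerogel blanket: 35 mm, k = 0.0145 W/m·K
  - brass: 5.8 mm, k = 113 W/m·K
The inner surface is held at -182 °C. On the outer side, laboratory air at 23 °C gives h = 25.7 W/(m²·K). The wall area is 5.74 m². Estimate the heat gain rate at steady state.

Q ≈ 480 W

Model the wall as resistances in series:
R_stainless steel = L/(kA) = 0.0019/(14.2×5.74) = 2.331×10^-5 K/W
R_aerogel blanket = L/(kA) = 0.035/(0.0145×5.74) = 0.4205 K/W
R_brass = L/(kA) = 0.0058/(113×5.74) = 8.942×10^-6 K/W
R_outer film = 1/(h_o·A) = 1/(25.7×5.74) = 0.006779 K/W
R_total = 0.4273 K/W
Q = ΔT / R_total = 205 / 0.4273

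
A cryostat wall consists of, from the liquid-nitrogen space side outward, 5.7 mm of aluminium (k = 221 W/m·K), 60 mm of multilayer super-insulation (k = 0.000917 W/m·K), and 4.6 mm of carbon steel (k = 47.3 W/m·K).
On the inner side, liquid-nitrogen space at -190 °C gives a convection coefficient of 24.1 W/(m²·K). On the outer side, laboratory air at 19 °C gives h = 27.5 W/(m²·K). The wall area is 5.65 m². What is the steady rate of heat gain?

Q ≈ 18 W

Thermal resistances in series:
R_inner film = 1/(h_i·A) = 1/(24.1×5.65) = 0.007344 K/W
R_aluminium = L/(kA) = 0.0057/(221×5.65) = 4.565×10^-6 K/W
R_multilayer super-insulation = L/(kA) = 0.06/(0.000917×5.65) = 11.58 K/W
R_carbon steel = L/(kA) = 0.0046/(47.3×5.65) = 1.721×10^-5 K/W
R_outer film = 1/(h_o·A) = 1/(27.5×5.65) = 0.006436 K/W
R_total = 11.59 K/W
Q = ΔT / R_total = 209 / 11.59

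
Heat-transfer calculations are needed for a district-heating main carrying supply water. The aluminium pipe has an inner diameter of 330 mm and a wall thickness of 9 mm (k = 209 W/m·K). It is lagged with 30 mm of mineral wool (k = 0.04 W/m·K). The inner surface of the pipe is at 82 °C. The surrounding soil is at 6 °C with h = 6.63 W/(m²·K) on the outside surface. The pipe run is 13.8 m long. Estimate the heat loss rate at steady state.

Q ≈ 1400 W

Per-layer cylindrical resistances, series-summed:
R_aluminium pipe wall = ln(174/165)/(2π×209×13.8) = 2.931×10^-6 K/W
R_mineral wool = ln(204/174)/(2π×0.04×13.8) = 0.04586 K/W
R_outer film = 1/(h_o·2πr_oL) = 1/(6.63×2π×0.204×13.8) = 0.008527 K/W
R_total = 0.05439 K/W
Q = ΔT/R_total = 76/0.05439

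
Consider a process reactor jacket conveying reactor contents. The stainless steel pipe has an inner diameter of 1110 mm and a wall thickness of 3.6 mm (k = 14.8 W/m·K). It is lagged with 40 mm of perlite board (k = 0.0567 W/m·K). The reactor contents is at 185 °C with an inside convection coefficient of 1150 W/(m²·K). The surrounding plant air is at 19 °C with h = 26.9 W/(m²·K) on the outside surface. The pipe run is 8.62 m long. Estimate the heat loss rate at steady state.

For a radial system each layer contributes R = ln(r_out/r_in)/(2πkL); films add R = 1/(hA).
R_inner film = 1/(h_i·2πr₁L) = 1/(1150×2π×0.555×8.62) = 2.893×10^-5 K/W
R_stainless steel pipe wall = ln(558.6/555)/(2π×14.8×8.62) = 8.066×10^-6 K/W
R_perlite board = ln(598.6/558.6)/(2π×0.0567×8.62) = 0.02252 K/W
R_outer film = 1/(h_o·2πr_oL) = 1/(26.9×2π×0.5986×8.62) = 0.001147 K/W
R_total = 0.0237 K/W
Q = ΔT/R_total = 166/0.0237

Q ≈ 7000 W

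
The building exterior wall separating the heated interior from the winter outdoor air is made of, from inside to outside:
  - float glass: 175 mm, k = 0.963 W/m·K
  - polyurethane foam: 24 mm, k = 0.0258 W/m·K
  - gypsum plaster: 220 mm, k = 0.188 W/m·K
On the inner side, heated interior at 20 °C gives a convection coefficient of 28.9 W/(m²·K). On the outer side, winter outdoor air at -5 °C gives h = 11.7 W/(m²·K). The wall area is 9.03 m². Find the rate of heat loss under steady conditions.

Thermal resistances in series:
R_inner film = 1/(h_i·A) = 1/(28.9×9.03) = 0.003832 K/W
R_float glass = L/(kA) = 0.175/(0.963×9.03) = 0.02012 K/W
R_polyurethane foam = L/(kA) = 0.024/(0.0258×9.03) = 0.103 K/W
R_gypsum plaster = L/(kA) = 0.22/(0.188×9.03) = 0.1296 K/W
R_outer film = 1/(h_o·A) = 1/(11.7×9.03) = 0.009465 K/W
R_total = 0.266 K/W
Q = ΔT / R_total = 25 / 0.266

Q ≈ 94 W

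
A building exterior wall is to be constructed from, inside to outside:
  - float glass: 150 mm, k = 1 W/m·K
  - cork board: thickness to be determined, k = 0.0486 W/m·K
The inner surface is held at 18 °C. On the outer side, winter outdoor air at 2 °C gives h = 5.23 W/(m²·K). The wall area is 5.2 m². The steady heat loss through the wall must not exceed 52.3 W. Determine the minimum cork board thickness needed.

Treating each layer as a thermal resistance in series:
R_float glass = L/(kA) = 0.15/(1×5.2) = 0.02885 K/W
R_outer film = 1/(h_o·A) = 1/(5.23×5.2) = 0.03677 K/W
Sum of the known resistances R_other = 0.06562 K/W
Required total resistance R_tot = ΔT/Q_allow = 16/52.3 = 0.3059 K/W
R_cork board = R_tot − R_other = 0.2403 K/W
L = R·k·A = 0.2403×0.0486×5.2

L ≈ 60.7 mm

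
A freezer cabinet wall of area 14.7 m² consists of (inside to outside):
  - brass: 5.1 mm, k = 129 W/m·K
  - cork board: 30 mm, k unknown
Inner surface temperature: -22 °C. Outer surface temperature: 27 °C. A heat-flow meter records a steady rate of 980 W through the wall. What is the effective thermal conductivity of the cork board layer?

Thermal resistances in series:
R_brass = L/(kA) = 0.0051/(129×14.7) = 2.689×10^-6 K/W
Sum of known resistances R_other = 2.689×10^-6 K/W
Total R = ΔT/Q = 49/980 = 0.05 K/W
R_cork board = R_total − R_other = 0.05 K/W
k = L/(R·A) = 0.03/(0.05×14.7)

k ≈ 0.0408 W/(m·K)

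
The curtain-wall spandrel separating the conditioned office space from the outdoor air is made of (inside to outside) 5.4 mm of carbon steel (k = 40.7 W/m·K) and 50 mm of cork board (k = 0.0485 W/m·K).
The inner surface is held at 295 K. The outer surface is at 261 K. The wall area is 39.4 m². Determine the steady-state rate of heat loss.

Model the wall as resistances in series:
R_carbon steel = L/(kA) = 0.0054/(40.7×39.4) = 3.367×10^-6 K/W
R_cork board = L/(kA) = 0.05/(0.0485×39.4) = 0.02617 K/W
R_total = 0.02617 K/W
Q = ΔT / R_total = 34 / 0.02617

Q ≈ 1300 W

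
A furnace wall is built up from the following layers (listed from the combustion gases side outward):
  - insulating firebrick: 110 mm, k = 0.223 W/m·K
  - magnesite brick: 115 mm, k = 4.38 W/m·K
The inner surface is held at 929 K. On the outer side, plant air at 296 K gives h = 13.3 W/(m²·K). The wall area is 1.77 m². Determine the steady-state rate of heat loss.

Q ≈ 1880 W

Series thermal resistances:
R_insulating firebrick = L/(kA) = 0.11/(0.223×1.77) = 0.2787 K/W
R_magnesite brick = L/(kA) = 0.115/(4.38×1.77) = 0.01483 K/W
R_outer film = 1/(h_o·A) = 1/(13.3×1.77) = 0.04248 K/W
R_total = 0.336 K/W
Q = ΔT / R_total = 633 / 0.336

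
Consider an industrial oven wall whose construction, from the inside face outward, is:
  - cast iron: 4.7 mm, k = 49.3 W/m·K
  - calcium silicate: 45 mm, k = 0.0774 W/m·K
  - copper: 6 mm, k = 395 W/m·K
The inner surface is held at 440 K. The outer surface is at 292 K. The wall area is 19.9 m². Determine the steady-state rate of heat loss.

Thermal resistances in series:
R_cast iron = L/(kA) = 0.0047/(49.3×19.9) = 4.791×10^-6 K/W
R_calcium silicate = L/(kA) = 0.045/(0.0774×19.9) = 0.02922 K/W
R_copper = L/(kA) = 0.006/(395×19.9) = 7.633×10^-7 K/W
R_total = 0.02922 K/W
Q = ΔT / R_total = 148 / 0.02922

Q ≈ 5060 W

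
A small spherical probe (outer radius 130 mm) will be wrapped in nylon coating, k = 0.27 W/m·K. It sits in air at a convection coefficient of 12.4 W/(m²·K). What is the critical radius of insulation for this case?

r_cr ≈ 43.5 mm

For a sphere r_cr = 2k/h = 2×0.27/12.4
r_cr = 43.5 mm; since the bare radius (130 mm) is above r_cr, any added insulation will reduce heat loss.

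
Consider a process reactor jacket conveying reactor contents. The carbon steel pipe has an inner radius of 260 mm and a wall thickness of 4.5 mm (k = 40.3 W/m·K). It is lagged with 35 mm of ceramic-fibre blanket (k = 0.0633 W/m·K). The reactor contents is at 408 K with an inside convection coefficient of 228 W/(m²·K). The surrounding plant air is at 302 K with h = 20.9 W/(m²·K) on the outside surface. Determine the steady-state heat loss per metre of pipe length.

q′ ≈ 311 W/m

Cylindrical conduction, so R = ln(r₂/r₁)/(2πkL) per layer, in series:
R_inner film = 1/(h_i·2πr₁L) = 1/(228×2π×0.26×1) = 0.002685 K/W
R_carbon steel pipe wall = ln(264.5/260)/(2π×40.3×1) = 6.777×10^-5 K/W
R_ceramic-fibre blanket = ln(299.5/264.5)/(2π×0.0633×1) = 0.3125 K/W
R_outer film = 1/(h_o·2πr_oL) = 1/(20.9×2π×0.2995×1) = 0.02543 K/W
R_total = 0.3406 K/W
Q = ΔT/R_total = 106/0.3406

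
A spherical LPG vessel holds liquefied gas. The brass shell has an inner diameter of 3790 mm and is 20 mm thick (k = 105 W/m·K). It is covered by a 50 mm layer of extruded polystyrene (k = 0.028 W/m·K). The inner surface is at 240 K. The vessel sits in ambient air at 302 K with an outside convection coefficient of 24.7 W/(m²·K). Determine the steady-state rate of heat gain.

Q ≈ 1610 W

For a spherical shell R = (1/r₁ − 1/r₂)/(4πk); film R = 1/(h·4πr²). In series:
R_brass shell = (1/1.895 − 1/1.915)/(4π×105) = 4.177×10^-6 K/W
R_extruded polystyrene = (1/1.915 − 1/1.965)/(4π×0.028) = 0.03776 K/W
R_outer film = 1/(h·4πr_o²) = 1/(24.7×4π×1.965²) = 8.344×10^-4 K/W
R_total = 0.0386 K/W
Q = ΔT/R_total = 62/0.0386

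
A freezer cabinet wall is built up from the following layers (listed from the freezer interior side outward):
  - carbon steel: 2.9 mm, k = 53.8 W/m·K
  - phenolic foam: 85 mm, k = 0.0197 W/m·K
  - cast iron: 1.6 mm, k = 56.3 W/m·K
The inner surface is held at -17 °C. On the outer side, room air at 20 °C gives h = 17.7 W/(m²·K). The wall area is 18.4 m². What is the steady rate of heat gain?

Q ≈ 156 W

Series thermal resistances:
R_carbon steel = L/(kA) = 0.0029/(53.8×18.4) = 2.93×10^-6 K/W
R_phenolic foam = L/(kA) = 0.085/(0.0197×18.4) = 0.2345 K/W
R_cast iron = L/(kA) = 0.0016/(56.3×18.4) = 1.545×10^-6 K/W
R_outer film = 1/(h_o·A) = 1/(17.7×18.4) = 0.00307 K/W
R_total = 0.2376 K/W
Q = ΔT / R_total = 37 / 0.2376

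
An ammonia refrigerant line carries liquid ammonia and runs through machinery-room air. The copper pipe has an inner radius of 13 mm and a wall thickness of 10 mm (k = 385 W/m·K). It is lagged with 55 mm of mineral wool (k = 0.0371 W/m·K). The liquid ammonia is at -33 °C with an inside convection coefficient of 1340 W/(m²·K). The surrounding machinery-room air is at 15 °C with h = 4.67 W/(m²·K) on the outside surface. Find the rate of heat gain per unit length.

q′ ≈ 8.44 W/m

Radial resistances (cylindrical: R_cond = ln(r_o/r_i)/(2πkL), R_conv = 1/(h·2πrL)):
R_inner film = 1/(h_i·2πr₁L) = 1/(1340×2π×0.013×1) = 0.009136 K/W
R_copper pipe wall = ln(23/13)/(2π×385×1) = 2.359×10^-4 K/W
R_mineral wool = ln(78/23)/(2π×0.0371×1) = 5.239 K/W
R_outer film = 1/(h_o·2πr_oL) = 1/(4.67×2π×0.078×1) = 0.4369 K/W
R_total = 5.685 K/W
Q = ΔT/R_total = 48/5.685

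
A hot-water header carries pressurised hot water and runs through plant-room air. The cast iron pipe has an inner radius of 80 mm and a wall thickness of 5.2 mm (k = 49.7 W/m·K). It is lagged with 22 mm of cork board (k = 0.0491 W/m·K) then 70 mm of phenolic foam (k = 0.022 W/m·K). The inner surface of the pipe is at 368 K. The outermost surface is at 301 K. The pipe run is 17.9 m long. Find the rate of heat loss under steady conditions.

Q ≈ 274 W

For a radial system each layer contributes R = ln(r_out/r_in)/(2πkL); films add R = 1/(hA).
R_cast iron pipe wall = ln(85.2/80)/(2π×49.7×17.9) = 1.127×10^-5 K/W
R_cork board = ln(107.2/85.2)/(2π×0.0491×17.9) = 0.04159 K/W
R_phenolic foam = ln(177.2/107.2)/(2π×0.022×17.9) = 0.2031 K/W
R_total = 0.2447 K/W
Q = ΔT/R_total = 67/0.2447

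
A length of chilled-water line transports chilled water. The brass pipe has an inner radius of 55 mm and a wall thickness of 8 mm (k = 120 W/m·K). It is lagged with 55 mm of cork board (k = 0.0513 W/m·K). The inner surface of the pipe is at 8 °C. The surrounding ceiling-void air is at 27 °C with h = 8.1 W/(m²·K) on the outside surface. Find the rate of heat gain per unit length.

q′ ≈ 8.99 W/m

Cylindrical conduction, so R = ln(r₂/r₁)/(2πkL) per layer, in series:
R_brass pipe wall = ln(63/55)/(2π×120×1) = 1.801×10^-4 K/W
R_cork board = ln(118/63)/(2π×0.0513×1) = 1.947 K/W
R_outer film = 1/(h_o·2πr_oL) = 1/(8.1×2π×0.118×1) = 0.1665 K/W
R_total = 2.114 K/W
Q = ΔT/R_total = 19/2.114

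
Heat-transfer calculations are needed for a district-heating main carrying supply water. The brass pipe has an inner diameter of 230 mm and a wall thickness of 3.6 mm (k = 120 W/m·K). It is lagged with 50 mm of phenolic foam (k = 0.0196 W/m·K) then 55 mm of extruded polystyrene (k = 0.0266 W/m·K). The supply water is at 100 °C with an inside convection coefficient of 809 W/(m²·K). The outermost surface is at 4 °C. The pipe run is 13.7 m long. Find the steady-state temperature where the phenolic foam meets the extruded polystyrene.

T ≈ 39.7 °C

Cylindrical conduction, so R = ln(r₂/r₁)/(2πkL) per layer, in series:
R_inner film = 1/(h_i·2πr₁L) = 1/(809×2π×0.115×13.7) = 1.249×10^-4 K/W
R_brass pipe wall = ln(118.6/115)/(2π×120×13.7) = 2.984×10^-6 K/W
R_phenolic foam = ln(168.6/118.6)/(2π×0.0196×13.7) = 0.2085 K/W
R_extruded polystyrene = ln(223.6/168.6)/(2π×0.0266×13.7) = 0.1233 K/W
R_total = 0.3319 K/W
Q = ΔT/R_total = 96/0.3319
Q = 289 W
T_interface = T_inner − Q·ΣR(inner→interface) = 100 − 289×0.2086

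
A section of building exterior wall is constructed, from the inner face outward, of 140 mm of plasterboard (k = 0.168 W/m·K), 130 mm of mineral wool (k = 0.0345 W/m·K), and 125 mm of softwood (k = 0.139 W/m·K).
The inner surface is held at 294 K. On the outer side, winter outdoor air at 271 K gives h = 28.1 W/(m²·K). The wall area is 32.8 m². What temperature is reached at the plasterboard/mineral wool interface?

T ≈ 291 K

Using the resistance-network approach (series):
R_plasterboard = L/(kA) = 0.14/(0.168×32.8) = 0.02541 K/W
R_mineral wool = L/(kA) = 0.13/(0.0345×32.8) = 0.1149 K/W
R_softwood = L/(kA) = 0.125/(0.139×32.8) = 0.02742 K/W
R_outer film = 1/(h_o·A) = 1/(28.1×32.8) = 0.001085 K/W
R_total = 0.1688 K/W;  Q = ΔT/R_total = 23/0.1688 = 136.3 W
T_interface = T_inner − Q·ΣR(inner→interface) = 294 − 136×0.02541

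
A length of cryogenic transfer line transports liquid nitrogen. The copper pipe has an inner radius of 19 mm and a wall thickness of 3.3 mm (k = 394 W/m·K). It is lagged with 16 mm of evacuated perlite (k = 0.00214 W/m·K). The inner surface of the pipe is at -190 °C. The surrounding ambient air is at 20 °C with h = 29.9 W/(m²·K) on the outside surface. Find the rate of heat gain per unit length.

Radial resistances (cylindrical: R_cond = ln(r_o/r_i)/(2πkL), R_conv = 1/(h·2πrL)):
R_copper pipe wall = ln(22.3/19)/(2π×394×1) = 6.469×10^-5 K/W
R_evacuated perlite = ln(38.3/22.3)/(2π×0.00214×1) = 40.22 K/W
R_outer film = 1/(h_o·2πr_oL) = 1/(29.9×2π×0.0383×1) = 0.139 K/W
R_total = 40.36 K/W
Q = ΔT/R_total = 210/40.36

q′ ≈ 5.2 W/m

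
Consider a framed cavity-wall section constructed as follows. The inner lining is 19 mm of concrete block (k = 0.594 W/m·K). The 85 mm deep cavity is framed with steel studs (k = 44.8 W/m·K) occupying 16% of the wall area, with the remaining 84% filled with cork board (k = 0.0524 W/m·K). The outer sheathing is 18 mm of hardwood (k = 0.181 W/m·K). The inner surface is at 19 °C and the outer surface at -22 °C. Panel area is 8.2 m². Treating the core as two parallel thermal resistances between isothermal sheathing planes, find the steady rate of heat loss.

Sheathing layers in series; stud and cavity paths in parallel between them.
R_inner = 0.019/(0.594×8.2) = 0.003901 K/W
R_stud  = 0.085/(44.8×0.16×8.2) = 0.001446 K/W
R_cav   = 0.085/(0.0524×0.84×8.2) = 0.2355 K/W
1/R_core = 1/R_stud + 1/R_cav → R_core = 0.001437 K/W
R_outer = 0.018/(0.181×8.2) = 0.01213 K/W
R_total = 0.01747 K/W
Q = ΔT/R_total = 41/0.01747

Q ≈ 2350 W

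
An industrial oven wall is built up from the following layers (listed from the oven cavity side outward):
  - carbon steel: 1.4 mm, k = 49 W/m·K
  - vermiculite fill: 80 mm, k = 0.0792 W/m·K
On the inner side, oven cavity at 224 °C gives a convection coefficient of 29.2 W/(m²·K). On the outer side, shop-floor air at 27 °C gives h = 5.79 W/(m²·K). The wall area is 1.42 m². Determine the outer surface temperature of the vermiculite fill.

T ≈ 55 °C

Using the resistance-network approach (series):
R_inner film = 1/(h_i·A) = 1/(29.2×1.42) = 0.02412 K/W
R_carbon steel = L/(kA) = 0.0014/(49×1.42) = 2.012×10^-5 K/W
R_vermiculite fill = L/(kA) = 0.08/(0.0792×1.42) = 0.7113 K/W
R_outer film = 1/(h_o·A) = 1/(5.79×1.42) = 0.1216 K/W
R_total = 0.8571 K/W;  Q = ΔT/R_total = 197/0.8571 = 229.8 W
T_interface = T_inner − Q·ΣR(inner→interface) = 224 − 230×0.7355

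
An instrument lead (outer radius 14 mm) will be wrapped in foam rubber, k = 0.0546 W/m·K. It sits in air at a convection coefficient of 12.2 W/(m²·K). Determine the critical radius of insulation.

For a cylinder r_cr = k/h = 0.0546/12.2
r_cr = 4.48 mm; since the bare radius (14 mm) is above r_cr, any added insulation will reduce heat loss.

r_cr ≈ 4.48 mm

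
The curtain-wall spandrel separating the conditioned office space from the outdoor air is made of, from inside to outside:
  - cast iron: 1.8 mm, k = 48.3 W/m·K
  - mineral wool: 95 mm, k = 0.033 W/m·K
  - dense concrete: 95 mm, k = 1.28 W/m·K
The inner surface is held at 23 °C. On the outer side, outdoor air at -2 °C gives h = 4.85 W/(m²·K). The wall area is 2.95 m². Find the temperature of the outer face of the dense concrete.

T ≈ -0.368 °C

Model the wall as resistances in series:
R_cast iron = L/(kA) = 0.0018/(48.3×2.95) = 1.263×10^-5 K/W
R_mineral wool = L/(kA) = 0.095/(0.033×2.95) = 0.9759 K/W
R_dense concrete = L/(kA) = 0.095/(1.28×2.95) = 0.02516 K/W
R_outer film = 1/(h_o·A) = 1/(4.85×2.95) = 0.06989 K/W
R_total = 1.071 K/W;  Q = ΔT/R_total = 25/1.071 = 23.34 W
T_interface = T_inner − Q·ΣR(inner→interface) = 23 − 23.3×1.001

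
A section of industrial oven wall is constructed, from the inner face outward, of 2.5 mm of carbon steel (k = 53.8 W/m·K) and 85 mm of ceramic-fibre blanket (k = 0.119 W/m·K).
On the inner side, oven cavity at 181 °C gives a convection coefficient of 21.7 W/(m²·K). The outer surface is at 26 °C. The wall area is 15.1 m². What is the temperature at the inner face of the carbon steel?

Using the resistance-network approach (series):
R_inner film = 1/(h_i·A) = 1/(21.7×15.1) = 0.003052 K/W
R_carbon steel = L/(kA) = 0.0025/(53.8×15.1) = 3.077×10^-6 K/W
R_ceramic-fibre blanket = L/(kA) = 0.085/(0.119×15.1) = 0.0473 K/W
R_total = 0.05036 K/W;  Q = ΔT/R_total = 155/0.05036 = 3078 W
T_interface = T_inner − Q·ΣR(inner→interface) = 181 − 3080×0.003052

T ≈ 172 °C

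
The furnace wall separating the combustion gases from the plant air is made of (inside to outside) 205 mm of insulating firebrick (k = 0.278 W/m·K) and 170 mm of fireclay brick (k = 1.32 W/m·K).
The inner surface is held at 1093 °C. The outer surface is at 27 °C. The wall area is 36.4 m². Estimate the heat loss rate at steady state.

Q ≈ 44800 W

Treating each layer as a thermal resistance in series:
R_insulating firebrick = L/(kA) = 0.205/(0.278×36.4) = 0.02026 K/W
R_fireclay brick = L/(kA) = 0.17/(1.32×36.4) = 0.003538 K/W
R_total = 0.0238 K/W
Q = ΔT / R_total = 1066 / 0.0238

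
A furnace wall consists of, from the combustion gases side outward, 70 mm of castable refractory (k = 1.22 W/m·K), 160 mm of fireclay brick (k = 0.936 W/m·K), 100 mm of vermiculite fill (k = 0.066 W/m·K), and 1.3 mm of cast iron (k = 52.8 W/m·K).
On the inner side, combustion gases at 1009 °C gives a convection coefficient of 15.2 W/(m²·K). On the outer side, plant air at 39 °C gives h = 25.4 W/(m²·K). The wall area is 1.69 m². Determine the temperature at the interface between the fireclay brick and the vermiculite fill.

T ≈ 855 °C

Treating each layer as a thermal resistance in series:
R_inner film = 1/(h_i·A) = 1/(15.2×1.69) = 0.03893 K/W
R_castable refractory = L/(kA) = 0.07/(1.22×1.69) = 0.03395 K/W
R_fireclay brick = L/(kA) = 0.16/(0.936×1.69) = 0.1011 K/W
R_vermiculite fill = L/(kA) = 0.1/(0.066×1.69) = 0.8965 K/W
R_cast iron = L/(kA) = 0.0013/(52.8×1.69) = 1.457×10^-5 K/W
R_outer film = 1/(h_o·A) = 1/(25.4×1.69) = 0.0233 K/W
R_total = 1.094 K/W;  Q = ΔT/R_total = 970/1.094 = 886.8 W
T_interface = T_inner − Q·ΣR(inner→interface) = 1009 − 887×0.174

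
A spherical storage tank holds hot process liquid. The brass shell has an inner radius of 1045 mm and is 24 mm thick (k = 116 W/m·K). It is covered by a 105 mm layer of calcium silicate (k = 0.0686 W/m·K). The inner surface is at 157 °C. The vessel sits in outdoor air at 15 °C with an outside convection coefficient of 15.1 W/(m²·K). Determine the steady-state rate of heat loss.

Q ≈ 1410 W

For a spherical shell R = (1/r₁ − 1/r₂)/(4πk); film R = 1/(h·4πr²). In series:
R_brass shell = (1/1.045 − 1/1.069)/(4π×116) = 1.474×10^-5 K/W
R_calcium silicate = (1/1.069 − 1/1.174)/(4π×0.0686) = 0.09705 K/W
R_outer film = 1/(h·4πr_o²) = 1/(15.1×4π×1.174²) = 0.003824 K/W
R_total = 0.1009 K/W
Q = ΔT/R_total = 142/0.1009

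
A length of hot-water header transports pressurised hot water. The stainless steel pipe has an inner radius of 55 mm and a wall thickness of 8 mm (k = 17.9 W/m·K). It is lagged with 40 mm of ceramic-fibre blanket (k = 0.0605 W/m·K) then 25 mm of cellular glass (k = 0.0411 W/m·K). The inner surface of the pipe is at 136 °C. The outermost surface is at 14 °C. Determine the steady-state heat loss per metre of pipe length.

q′ ≈ 57.1 W/m

Per-layer cylindrical resistances, series-summed:
R_stainless steel pipe wall = ln(63/55)/(2π×17.9×1) = 0.001207 K/W
R_ceramic-fibre blanket = ln(103/63)/(2π×0.0605×1) = 1.293 K/W
R_cellular glass = ln(128/103)/(2π×0.0411×1) = 0.8415 K/W
R_total = 2.136 K/W
Q = ΔT/R_total = 122/2.136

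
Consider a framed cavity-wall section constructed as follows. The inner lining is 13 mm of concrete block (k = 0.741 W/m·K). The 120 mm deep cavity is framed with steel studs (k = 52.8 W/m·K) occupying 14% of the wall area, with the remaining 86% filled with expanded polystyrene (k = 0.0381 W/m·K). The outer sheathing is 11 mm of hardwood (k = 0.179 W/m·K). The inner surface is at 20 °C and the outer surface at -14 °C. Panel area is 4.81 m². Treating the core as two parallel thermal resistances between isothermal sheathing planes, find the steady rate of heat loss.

Q ≈ 1720 W

Sheathing layers in series; stud and cavity paths in parallel between them.
R_inner = 0.013/(0.741×4.81) = 0.003647 K/W
R_stud  = 0.12/(52.8×0.14×4.81) = 0.003375 K/W
R_cav   = 0.12/(0.0381×0.86×4.81) = 0.7614 K/W
1/R_core = 1/R_stud + 1/R_cav → R_core = 0.00336 K/W
R_outer = 0.011/(0.179×4.81) = 0.01278 K/W
R_total = 0.01978 K/W
Q = ΔT/R_total = 34/0.01978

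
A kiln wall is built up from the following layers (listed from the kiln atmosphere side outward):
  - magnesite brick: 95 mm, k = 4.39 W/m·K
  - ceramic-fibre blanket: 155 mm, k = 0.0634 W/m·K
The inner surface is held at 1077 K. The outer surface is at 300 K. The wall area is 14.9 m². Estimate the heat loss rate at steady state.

Model the wall as resistances in series:
R_magnesite brick = L/(kA) = 0.095/(4.39×14.9) = 0.001452 K/W
R_ceramic-fibre blanket = L/(kA) = 0.155/(0.0634×14.9) = 0.1641 K/W
R_total = 0.1655 K/W
Q = ΔT / R_total = 777 / 0.1655

Q ≈ 4690 W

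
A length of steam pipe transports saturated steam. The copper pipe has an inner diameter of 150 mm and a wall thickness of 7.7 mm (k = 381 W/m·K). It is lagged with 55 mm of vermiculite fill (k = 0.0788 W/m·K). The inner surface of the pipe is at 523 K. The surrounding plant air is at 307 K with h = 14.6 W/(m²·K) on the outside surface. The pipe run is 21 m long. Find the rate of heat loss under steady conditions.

Q ≈ 4090 W

Cylindrical conduction, so R = ln(r₂/r₁)/(2πkL) per layer, in series:
R_copper pipe wall = ln(82.7/75)/(2π×381×21) = 1.944×10^-6 K/W
R_vermiculite fill = ln(137.7/82.7)/(2π×0.0788×21) = 0.04904 K/W
R_outer film = 1/(h_o·2πr_oL) = 1/(14.6×2π×0.1377×21) = 0.00377 K/W
R_total = 0.05281 K/W
Q = ΔT/R_total = 216/0.05281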